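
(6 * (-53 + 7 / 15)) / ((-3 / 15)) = 1576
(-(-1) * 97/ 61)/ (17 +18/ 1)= 97/ 2135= 0.05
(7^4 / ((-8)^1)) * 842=-1010821 / 4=-252705.25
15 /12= 5 /4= 1.25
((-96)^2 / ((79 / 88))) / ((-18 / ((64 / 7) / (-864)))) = 90112 / 14931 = 6.04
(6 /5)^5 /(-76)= -1944 /59375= -0.03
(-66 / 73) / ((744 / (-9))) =99 / 9052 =0.01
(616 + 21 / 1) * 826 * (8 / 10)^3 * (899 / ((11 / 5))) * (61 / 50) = 923334333376 / 6875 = 134303175.76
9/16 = 0.56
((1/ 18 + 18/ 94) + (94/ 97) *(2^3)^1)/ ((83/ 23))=15098695/ 6811146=2.22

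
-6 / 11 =-0.55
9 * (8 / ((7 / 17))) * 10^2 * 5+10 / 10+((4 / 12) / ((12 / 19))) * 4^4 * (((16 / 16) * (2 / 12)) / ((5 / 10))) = 16532701 / 189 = 87474.61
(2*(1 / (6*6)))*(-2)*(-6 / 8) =1 / 12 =0.08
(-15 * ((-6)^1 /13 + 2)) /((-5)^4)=-12 /325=-0.04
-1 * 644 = -644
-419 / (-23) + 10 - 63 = -800 / 23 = -34.78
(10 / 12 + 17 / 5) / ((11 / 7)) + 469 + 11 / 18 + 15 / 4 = 942589 / 1980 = 476.06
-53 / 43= -1.23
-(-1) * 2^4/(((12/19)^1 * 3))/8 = 19/18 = 1.06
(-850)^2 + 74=722574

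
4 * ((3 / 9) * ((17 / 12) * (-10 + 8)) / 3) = -34 / 27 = -1.26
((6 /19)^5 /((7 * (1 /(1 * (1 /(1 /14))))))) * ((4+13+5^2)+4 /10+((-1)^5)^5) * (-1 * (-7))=22534848 /12380495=1.82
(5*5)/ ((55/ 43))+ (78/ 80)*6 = 25.40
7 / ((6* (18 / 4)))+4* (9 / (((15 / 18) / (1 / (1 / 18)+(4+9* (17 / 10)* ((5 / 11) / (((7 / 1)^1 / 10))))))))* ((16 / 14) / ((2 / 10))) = 114730877 / 14553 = 7883.66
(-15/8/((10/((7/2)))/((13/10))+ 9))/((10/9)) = -2457/16304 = -0.15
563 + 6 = 569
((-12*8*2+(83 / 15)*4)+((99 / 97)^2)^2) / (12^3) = -224131713973 / 2294678963520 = -0.10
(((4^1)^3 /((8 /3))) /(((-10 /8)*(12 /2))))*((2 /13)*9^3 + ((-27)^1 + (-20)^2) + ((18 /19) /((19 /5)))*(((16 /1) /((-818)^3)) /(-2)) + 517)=-5148430547592032 /1605426703985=-3206.89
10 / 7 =1.43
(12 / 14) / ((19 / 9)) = 54 / 133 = 0.41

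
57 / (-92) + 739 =67931 / 92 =738.38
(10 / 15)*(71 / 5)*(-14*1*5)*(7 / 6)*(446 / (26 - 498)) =775817 / 1062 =730.52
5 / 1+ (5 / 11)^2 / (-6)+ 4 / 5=20929 / 3630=5.77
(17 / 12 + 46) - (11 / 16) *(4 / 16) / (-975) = 2958811 / 62400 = 47.42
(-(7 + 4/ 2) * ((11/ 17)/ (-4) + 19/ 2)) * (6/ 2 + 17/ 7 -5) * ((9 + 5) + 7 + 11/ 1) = -137160/ 119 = -1152.61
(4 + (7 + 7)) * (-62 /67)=-16.66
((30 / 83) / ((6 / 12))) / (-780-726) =-10 / 20833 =-0.00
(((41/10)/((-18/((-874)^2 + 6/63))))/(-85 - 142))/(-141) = -328848659/60493230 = -5.44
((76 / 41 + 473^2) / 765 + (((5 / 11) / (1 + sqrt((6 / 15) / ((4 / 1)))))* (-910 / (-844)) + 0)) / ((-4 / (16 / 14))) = -8532037456 / 101917431 + 325* sqrt(10) / 20889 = -83.67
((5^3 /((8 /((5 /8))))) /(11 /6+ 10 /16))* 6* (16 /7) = 22500 /413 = 54.48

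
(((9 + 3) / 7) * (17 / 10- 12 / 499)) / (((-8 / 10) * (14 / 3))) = -75267 / 97804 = -0.77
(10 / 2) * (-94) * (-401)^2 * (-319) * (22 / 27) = 530395666460 / 27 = 19644283942.96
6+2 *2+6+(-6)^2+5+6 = 63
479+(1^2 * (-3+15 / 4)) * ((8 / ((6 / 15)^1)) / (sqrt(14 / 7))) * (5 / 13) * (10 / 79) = 375 * sqrt(2) / 1027+479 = 479.52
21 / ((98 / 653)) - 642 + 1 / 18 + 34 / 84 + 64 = -437.61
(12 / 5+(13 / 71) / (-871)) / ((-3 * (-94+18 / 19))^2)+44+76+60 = 120443333226319 / 669129514560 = 180.00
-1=-1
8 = 8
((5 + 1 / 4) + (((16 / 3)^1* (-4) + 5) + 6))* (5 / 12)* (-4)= 305 / 36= 8.47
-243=-243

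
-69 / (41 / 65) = -4485 / 41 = -109.39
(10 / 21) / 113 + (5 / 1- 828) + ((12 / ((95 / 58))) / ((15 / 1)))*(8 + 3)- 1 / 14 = -1843369783 / 2254350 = -817.69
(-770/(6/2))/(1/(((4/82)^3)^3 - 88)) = 7394466624844801040/327381934393961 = 22586.67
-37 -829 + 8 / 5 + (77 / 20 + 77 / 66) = -51563 / 60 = -859.38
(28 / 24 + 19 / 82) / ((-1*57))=-172 / 7011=-0.02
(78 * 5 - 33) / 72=4.96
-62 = -62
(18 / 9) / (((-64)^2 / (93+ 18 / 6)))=0.05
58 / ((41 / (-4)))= -232 / 41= -5.66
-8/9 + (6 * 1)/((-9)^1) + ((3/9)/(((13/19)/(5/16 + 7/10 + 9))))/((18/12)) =7939/4680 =1.70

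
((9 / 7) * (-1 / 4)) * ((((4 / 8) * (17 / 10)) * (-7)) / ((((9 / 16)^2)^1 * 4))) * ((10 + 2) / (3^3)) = 272 / 405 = 0.67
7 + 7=14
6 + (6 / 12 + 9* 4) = 42.50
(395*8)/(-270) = -316/27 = -11.70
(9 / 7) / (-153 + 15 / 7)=-3 / 352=-0.01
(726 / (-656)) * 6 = -1089 / 164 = -6.64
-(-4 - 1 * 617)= 621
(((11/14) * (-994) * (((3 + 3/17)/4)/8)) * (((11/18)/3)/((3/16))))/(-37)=8591/3774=2.28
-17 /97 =-0.18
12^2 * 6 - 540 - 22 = 302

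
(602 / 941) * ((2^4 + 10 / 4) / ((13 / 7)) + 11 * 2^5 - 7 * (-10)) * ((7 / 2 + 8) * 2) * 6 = 466513278 / 12233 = 38135.64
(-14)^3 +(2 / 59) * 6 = -161884 / 59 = -2743.80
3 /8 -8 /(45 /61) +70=21431 /360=59.53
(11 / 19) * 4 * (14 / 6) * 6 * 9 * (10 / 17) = 55440 / 323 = 171.64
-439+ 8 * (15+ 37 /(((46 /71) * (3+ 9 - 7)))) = -26177 /115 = -227.63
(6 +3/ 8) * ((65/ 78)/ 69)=85/ 1104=0.08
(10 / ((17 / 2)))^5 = 3200000 / 1419857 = 2.25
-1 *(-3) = 3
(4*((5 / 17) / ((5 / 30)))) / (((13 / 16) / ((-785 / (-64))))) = 23550 / 221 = 106.56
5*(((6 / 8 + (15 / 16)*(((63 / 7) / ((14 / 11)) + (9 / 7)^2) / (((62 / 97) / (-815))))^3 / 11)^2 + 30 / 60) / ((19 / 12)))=321844819919705475917988376880273179308709016489055 / 7403303204340475924163854336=43473137738166845337040.38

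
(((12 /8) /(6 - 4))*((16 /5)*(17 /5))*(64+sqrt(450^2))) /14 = 52428 /175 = 299.59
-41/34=-1.21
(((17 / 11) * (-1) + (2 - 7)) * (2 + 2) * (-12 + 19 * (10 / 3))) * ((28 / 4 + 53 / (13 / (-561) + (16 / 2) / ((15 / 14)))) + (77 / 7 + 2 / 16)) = -708418200 / 20879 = -33929.70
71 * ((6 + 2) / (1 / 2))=1136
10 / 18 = 5 / 9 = 0.56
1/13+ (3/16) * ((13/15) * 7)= 1263/1040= 1.21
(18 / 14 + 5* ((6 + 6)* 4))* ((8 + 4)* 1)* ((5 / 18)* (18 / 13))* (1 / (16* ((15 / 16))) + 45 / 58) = 2476074 / 2639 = 938.26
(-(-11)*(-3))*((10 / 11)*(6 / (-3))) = 60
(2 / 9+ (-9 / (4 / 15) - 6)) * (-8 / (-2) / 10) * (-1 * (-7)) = -9961 / 90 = -110.68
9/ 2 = 4.50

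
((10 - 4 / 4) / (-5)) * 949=-8541 / 5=-1708.20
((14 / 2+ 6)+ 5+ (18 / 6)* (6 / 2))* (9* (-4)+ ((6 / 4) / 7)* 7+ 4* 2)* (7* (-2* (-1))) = -10017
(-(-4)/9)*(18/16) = 1/2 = 0.50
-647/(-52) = 647/52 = 12.44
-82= -82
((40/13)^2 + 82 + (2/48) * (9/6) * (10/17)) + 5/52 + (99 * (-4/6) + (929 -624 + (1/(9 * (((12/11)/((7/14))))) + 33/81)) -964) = -5455321/8619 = -632.94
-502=-502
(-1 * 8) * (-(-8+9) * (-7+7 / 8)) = -49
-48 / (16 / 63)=-189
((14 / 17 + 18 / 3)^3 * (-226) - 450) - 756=-358687574 / 4913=-73007.85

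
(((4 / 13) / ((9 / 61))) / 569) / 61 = 4 / 66573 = 0.00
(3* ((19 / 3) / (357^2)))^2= 361 / 16243247601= 0.00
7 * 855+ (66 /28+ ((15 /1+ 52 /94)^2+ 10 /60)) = 288976823 /46389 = 6229.43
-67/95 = -0.71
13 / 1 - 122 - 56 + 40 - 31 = -156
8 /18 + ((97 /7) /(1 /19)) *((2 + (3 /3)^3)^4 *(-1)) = -1343519 /63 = -21325.70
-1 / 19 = -0.05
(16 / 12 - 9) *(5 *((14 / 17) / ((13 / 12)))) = -6440 / 221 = -29.14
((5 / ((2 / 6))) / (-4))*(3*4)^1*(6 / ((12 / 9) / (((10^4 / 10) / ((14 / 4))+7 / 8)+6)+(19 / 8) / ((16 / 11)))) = -1698796800 / 10302067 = -164.90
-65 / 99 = -0.66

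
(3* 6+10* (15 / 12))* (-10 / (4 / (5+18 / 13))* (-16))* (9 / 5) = 182268 / 13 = 14020.62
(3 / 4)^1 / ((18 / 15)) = 5 / 8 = 0.62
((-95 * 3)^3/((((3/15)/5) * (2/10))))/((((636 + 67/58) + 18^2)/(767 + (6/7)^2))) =-6313640266968750/2731603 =-2311331575.99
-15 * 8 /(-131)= 0.92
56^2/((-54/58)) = -90944/27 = -3368.30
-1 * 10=-10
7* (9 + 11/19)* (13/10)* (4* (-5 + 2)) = -99372/95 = -1046.02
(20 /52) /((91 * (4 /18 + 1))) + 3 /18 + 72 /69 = 2179381 /1795794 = 1.21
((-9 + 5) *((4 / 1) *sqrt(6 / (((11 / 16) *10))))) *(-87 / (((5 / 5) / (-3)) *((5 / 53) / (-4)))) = 3541248 *sqrt(165) / 275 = 165411.47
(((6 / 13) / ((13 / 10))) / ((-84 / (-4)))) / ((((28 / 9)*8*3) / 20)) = 75 / 16562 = 0.00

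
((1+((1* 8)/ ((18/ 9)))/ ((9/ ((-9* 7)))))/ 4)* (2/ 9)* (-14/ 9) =7/ 3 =2.33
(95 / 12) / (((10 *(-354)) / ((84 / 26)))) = -133 / 18408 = -0.01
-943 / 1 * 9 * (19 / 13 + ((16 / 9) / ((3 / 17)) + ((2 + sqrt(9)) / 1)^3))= -45192332 / 39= -1158777.74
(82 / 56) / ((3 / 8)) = 3.90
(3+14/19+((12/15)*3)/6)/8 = 393/760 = 0.52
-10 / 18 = -0.56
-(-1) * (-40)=-40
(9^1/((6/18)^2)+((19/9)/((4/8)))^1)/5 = 767/45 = 17.04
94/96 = 47/48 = 0.98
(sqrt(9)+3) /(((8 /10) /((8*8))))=480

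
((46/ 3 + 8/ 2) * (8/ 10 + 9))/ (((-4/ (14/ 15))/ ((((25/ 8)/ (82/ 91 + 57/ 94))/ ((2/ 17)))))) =-778.98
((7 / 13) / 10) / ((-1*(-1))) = 7 / 130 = 0.05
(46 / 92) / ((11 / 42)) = 21 / 11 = 1.91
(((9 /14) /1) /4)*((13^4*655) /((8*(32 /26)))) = 2188772235 /7168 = 305353.27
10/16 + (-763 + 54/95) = -578973/760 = -761.81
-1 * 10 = -10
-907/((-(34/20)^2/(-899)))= -81539300/289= -282142.91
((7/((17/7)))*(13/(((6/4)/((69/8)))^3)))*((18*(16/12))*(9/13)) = 16096941/136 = 118359.86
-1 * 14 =-14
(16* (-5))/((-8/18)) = 180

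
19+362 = 381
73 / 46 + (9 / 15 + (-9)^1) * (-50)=19393 / 46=421.59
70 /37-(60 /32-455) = 134685 /296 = 455.02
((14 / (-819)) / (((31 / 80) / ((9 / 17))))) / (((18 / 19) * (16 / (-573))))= 18145 / 20553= 0.88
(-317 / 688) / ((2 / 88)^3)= -39249.02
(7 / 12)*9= 21 / 4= 5.25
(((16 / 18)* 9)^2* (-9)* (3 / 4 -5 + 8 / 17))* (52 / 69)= 641472 / 391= 1640.59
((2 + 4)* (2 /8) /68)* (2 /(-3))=-1 /68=-0.01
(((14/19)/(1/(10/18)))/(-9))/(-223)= 70/343197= 0.00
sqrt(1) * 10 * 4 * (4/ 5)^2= 128/ 5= 25.60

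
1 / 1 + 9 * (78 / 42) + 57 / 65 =8459 / 455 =18.59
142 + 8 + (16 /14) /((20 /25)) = 1060 /7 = 151.43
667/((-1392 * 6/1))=-23/288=-0.08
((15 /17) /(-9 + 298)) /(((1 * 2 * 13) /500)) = 3750 /63869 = 0.06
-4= -4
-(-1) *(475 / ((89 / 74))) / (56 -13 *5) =-43.88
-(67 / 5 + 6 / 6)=-72 / 5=-14.40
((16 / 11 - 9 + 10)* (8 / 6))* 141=5076 / 11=461.45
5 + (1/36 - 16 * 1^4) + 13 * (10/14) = -425/252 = -1.69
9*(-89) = -801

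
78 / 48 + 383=3077 / 8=384.62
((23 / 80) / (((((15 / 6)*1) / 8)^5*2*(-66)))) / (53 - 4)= -0.01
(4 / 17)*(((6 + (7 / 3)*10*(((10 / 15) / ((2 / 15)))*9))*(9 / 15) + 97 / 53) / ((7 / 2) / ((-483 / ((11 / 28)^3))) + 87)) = 2040454381056 / 1187312486405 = 1.72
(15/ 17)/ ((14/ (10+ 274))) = 2130/ 119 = 17.90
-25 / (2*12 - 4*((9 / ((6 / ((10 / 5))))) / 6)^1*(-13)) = -1 / 2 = -0.50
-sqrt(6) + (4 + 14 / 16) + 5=79 / 8 -sqrt(6)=7.43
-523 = -523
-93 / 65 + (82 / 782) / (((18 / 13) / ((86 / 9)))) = -1455668 / 2058615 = -0.71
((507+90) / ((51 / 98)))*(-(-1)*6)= 117012 / 17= 6883.06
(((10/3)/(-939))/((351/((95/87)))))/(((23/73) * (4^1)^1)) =-34675/3957045534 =-0.00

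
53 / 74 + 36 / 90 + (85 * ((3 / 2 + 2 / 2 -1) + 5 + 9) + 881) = 406929 / 185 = 2199.62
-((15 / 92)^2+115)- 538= -5527217 / 8464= -653.03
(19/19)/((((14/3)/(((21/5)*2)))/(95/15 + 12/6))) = 15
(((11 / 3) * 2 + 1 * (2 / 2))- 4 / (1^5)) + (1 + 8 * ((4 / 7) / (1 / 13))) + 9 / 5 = 6989 / 105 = 66.56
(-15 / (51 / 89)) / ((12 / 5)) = -10.91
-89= -89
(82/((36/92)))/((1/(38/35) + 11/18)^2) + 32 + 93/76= 159756191/1304236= 122.49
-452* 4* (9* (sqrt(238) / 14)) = -8136* sqrt(238) / 7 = -17930.87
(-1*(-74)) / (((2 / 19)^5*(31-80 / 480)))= 185707.42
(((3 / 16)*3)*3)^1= 27 / 16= 1.69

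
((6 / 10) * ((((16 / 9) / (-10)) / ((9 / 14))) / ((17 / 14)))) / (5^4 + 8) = -1568 / 7263675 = -0.00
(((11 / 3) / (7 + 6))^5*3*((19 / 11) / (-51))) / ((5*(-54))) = 278179 / 414129073410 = 0.00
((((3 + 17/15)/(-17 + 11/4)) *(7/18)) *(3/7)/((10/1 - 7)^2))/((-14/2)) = 0.00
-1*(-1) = 1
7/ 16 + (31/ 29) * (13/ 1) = 6651/ 464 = 14.33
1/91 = 0.01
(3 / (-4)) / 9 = -1 / 12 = -0.08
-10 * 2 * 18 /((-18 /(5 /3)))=100 /3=33.33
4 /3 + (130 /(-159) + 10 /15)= 188 /159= 1.18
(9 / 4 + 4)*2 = 25 / 2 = 12.50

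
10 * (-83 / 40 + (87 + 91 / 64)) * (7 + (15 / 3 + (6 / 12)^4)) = 5332783 / 512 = 10415.59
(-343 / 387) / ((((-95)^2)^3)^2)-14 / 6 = -487945159159361177490234718 / 209119353925440504638671875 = -2.33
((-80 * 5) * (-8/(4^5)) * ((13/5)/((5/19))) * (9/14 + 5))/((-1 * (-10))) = 19513/1120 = 17.42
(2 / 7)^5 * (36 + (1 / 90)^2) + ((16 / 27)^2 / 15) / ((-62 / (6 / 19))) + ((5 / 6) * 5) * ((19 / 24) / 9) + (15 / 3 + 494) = 1441690156194793 / 2886642586800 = 499.43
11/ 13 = 0.85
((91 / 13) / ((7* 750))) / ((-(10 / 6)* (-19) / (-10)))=-1 / 2375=-0.00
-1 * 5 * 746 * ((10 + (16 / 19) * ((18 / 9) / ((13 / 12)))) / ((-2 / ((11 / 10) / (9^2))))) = 5854981 / 20007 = 292.65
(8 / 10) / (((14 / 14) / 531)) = 2124 / 5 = 424.80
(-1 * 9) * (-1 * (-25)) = -225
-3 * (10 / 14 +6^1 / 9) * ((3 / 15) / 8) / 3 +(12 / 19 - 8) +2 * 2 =-3.40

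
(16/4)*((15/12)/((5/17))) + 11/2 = 22.50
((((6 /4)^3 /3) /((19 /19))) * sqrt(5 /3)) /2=3 * sqrt(15) /16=0.73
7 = 7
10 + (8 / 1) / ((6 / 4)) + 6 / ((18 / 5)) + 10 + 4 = 31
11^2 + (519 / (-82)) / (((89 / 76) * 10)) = 120.46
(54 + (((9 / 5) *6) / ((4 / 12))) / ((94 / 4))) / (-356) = -6507 / 41830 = -0.16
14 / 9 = 1.56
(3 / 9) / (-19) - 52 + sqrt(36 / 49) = -20413 / 399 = -51.16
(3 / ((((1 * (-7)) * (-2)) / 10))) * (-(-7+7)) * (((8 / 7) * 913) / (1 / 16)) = 0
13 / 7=1.86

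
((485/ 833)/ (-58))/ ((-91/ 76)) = 18430/ 2198287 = 0.01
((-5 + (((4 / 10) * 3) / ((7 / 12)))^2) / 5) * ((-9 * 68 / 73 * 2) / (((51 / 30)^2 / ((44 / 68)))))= 2981088 / 5168765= 0.58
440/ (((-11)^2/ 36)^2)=51840/ 1331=38.95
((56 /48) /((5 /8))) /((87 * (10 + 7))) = 28 /22185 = 0.00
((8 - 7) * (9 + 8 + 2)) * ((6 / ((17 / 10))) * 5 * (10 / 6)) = 9500 / 17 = 558.82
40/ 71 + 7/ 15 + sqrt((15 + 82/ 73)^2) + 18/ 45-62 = -44.45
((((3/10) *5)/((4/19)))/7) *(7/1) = 57/8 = 7.12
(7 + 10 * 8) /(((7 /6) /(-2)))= -1044 /7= -149.14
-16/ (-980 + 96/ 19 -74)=152/ 9965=0.02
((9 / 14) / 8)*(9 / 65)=81 / 7280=0.01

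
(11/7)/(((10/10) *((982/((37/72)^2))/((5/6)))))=75295/213808896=0.00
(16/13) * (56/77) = 0.90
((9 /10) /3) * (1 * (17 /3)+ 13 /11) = 113 /55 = 2.05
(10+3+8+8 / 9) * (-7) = -1379 / 9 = -153.22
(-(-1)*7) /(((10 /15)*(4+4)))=1.31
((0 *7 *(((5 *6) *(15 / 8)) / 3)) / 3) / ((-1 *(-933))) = 0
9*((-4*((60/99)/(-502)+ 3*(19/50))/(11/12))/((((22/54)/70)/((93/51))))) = -23406658128/1670405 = -14012.56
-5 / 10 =-1 / 2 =-0.50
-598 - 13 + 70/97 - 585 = -1195.28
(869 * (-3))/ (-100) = 2607/ 100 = 26.07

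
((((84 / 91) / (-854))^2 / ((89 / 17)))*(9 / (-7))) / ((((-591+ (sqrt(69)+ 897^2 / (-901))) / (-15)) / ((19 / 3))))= -210128500782000 / 11439931321656285519071 -141594330420*sqrt(69) / 11439931321656285519071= -0.00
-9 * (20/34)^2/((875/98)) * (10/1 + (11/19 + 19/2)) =-192276/27455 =-7.00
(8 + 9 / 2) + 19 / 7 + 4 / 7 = 221 / 14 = 15.79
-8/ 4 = -2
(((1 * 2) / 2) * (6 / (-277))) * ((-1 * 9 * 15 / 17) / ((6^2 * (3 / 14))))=105 / 4709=0.02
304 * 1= 304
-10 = -10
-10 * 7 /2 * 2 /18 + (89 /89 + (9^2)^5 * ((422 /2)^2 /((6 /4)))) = 931410769901500 /9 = 103490085544611.11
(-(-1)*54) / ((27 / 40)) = 80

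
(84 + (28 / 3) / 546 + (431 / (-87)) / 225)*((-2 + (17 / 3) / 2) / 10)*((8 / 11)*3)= 42749294 / 2799225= 15.27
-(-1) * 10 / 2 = 5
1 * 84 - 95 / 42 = 3433 / 42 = 81.74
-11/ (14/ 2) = -1.57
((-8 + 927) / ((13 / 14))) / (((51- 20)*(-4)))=-6433 / 806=-7.98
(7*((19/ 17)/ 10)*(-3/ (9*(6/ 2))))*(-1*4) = 266/ 765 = 0.35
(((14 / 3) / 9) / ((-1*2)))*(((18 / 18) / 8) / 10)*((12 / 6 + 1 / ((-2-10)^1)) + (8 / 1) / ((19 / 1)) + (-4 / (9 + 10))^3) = -268303 / 35557056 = -0.01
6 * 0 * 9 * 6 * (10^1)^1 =0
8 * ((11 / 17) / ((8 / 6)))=66 / 17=3.88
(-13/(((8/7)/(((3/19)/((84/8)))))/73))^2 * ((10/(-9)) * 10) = -22515025/12996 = -1732.46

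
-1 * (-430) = 430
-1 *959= -959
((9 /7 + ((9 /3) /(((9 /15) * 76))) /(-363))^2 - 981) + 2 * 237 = -18846319716143 /37293789456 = -505.35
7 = 7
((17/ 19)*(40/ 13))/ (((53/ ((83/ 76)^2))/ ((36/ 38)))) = 5270085/ 89791169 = 0.06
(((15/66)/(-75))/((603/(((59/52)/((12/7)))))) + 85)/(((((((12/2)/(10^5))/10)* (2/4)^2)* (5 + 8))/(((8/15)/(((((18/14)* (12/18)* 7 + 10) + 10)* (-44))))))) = -26386072967500/12984276591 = -2032.16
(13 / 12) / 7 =13 / 84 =0.15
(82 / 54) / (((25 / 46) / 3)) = 1886 / 225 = 8.38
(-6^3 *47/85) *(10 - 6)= -40608/85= -477.74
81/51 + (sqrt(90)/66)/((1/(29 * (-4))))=27/17 -58 * sqrt(10)/11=-15.09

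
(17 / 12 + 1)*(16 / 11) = 116 / 33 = 3.52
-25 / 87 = -0.29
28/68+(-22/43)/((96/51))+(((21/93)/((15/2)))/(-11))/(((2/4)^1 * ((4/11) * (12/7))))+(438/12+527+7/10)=9207582403/16315920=564.33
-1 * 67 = -67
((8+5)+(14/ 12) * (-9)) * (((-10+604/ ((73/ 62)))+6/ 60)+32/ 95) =6982479/ 5548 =1258.56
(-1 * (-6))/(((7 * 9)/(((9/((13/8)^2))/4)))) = 96/1183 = 0.08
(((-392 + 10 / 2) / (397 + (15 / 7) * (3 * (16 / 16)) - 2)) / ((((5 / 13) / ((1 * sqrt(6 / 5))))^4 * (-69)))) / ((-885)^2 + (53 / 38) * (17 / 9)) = 158766828948 / 135250317891640625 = 0.00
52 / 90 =26 / 45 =0.58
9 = 9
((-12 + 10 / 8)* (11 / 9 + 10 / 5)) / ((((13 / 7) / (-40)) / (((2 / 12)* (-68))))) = -8455.44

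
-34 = -34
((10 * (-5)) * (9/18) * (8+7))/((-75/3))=15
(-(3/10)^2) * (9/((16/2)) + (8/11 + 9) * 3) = -24003/8800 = -2.73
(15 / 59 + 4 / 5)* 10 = 622 / 59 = 10.54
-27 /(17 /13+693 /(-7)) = 351 /1270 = 0.28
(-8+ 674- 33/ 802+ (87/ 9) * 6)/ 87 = 580615/ 69774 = 8.32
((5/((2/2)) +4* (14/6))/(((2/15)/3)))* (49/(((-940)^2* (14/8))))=0.01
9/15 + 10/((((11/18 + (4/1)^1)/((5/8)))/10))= 14.15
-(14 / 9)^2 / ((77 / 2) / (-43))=2408 / 891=2.70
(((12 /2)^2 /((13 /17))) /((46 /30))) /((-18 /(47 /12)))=-3995 /598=-6.68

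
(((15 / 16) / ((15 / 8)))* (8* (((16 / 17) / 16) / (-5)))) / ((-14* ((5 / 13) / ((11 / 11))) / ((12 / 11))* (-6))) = -52 / 32725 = -0.00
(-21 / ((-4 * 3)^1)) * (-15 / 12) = -35 / 16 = -2.19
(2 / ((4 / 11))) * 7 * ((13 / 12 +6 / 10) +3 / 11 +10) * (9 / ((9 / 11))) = 607607 / 120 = 5063.39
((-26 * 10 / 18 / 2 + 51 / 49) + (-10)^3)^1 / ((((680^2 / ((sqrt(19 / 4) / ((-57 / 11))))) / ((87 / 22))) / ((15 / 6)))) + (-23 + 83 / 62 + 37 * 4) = 338633 * sqrt(19) / 163134720 + 7833 / 62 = 126.35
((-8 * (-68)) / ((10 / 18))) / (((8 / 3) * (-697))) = -108 / 205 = -0.53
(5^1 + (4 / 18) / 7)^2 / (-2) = -100489 / 7938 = -12.66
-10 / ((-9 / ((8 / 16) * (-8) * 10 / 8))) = -50 / 9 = -5.56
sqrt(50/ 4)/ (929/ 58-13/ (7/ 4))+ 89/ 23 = 1015* sqrt(2)/ 3487+ 89/ 23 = 4.28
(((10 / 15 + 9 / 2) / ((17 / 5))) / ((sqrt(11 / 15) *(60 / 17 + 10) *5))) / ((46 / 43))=1333 *sqrt(165) / 698280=0.02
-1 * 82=-82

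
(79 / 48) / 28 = 79 / 1344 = 0.06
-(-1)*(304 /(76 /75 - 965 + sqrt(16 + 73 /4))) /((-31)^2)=-0.00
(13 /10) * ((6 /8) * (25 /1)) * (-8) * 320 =-62400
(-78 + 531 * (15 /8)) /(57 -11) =7341 /368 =19.95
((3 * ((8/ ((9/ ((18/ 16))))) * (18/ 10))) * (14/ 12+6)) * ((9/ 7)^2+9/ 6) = 119583/ 980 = 122.02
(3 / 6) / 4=1 / 8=0.12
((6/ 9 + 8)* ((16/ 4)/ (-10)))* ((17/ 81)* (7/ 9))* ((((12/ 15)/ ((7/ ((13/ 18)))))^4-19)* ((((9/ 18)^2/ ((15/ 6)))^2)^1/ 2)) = 41341576032679/ 769011734531250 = 0.05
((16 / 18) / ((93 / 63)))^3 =175616 / 804357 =0.22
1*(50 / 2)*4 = 100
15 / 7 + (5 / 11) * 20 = 11.23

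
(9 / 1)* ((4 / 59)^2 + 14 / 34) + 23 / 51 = 745316 / 177531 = 4.20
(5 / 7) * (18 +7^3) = 1805 / 7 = 257.86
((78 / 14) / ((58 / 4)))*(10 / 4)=195 / 203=0.96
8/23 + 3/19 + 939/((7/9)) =3694634/3059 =1207.79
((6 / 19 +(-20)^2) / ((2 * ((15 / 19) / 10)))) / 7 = 7606 / 21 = 362.19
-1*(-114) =114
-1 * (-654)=654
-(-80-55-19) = 154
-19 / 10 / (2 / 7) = -133 / 20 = -6.65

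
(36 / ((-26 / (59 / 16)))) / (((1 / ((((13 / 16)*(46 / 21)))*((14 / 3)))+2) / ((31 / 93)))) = -4071 / 5072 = -0.80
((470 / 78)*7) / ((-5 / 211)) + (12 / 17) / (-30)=-5900693 / 3315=-1780.00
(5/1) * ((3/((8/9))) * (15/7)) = 2025/56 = 36.16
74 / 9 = 8.22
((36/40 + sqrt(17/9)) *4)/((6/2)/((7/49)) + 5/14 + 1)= 0.41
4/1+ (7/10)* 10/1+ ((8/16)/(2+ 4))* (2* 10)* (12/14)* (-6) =17/7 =2.43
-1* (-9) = 9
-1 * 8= -8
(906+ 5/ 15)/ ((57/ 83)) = 225677/ 171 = 1319.75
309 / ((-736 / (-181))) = 55929 / 736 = 75.99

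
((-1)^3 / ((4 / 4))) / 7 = -1 / 7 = -0.14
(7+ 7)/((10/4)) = 28/5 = 5.60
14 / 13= 1.08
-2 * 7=-14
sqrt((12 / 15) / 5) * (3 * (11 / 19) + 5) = 256 / 95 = 2.69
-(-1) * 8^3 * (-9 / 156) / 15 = -128 / 65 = -1.97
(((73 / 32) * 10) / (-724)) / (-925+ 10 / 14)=511 / 14989696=0.00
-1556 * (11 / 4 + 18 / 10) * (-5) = 35399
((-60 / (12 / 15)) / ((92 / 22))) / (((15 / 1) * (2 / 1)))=-55 / 92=-0.60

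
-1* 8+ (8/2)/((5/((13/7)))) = -228/35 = -6.51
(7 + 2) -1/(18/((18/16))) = 143/16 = 8.94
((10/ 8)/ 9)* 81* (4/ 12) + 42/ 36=59/ 12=4.92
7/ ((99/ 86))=602/ 99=6.08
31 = 31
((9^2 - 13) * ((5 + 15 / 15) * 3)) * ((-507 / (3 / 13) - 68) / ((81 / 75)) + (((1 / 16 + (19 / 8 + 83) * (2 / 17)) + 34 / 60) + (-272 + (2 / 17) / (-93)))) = -894928289 / 310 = -2886865.45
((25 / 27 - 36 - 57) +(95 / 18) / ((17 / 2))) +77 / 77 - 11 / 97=-4032295 / 44523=-90.57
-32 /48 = -0.67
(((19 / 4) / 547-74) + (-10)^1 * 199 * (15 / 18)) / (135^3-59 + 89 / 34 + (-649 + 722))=-193306643 / 274550179830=-0.00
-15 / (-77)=15 / 77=0.19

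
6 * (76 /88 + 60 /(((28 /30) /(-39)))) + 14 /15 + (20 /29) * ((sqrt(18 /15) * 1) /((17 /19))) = -17367437 /1155 + 76 * sqrt(30) /493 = -15035.90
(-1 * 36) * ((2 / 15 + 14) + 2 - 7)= -1644 / 5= -328.80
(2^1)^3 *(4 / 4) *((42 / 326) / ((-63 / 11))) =-88 / 489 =-0.18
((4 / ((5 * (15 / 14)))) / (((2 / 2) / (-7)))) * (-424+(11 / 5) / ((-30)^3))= 2804760539 / 1265625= 2216.11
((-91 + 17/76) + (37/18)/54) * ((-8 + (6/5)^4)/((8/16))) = 3103496408/2885625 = 1075.50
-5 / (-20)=1 / 4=0.25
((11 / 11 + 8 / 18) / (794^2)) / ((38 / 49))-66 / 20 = -3557547163 / 1078045560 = -3.30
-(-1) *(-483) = -483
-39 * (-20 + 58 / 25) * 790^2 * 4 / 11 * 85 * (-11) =-146312006880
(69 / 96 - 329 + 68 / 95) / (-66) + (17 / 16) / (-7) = 2252471 / 468160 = 4.81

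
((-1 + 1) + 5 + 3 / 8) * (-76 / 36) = -817 / 72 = -11.35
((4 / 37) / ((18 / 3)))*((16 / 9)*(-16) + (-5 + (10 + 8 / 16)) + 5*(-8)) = -1133 / 999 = -1.13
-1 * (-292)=292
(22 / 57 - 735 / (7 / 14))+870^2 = 755430.39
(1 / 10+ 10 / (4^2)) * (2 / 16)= 29 / 320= 0.09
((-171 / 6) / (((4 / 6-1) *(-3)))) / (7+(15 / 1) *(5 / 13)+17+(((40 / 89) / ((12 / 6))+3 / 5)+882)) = -329745 / 10558712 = -0.03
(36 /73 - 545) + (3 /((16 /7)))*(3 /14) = -1271311 /2336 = -544.23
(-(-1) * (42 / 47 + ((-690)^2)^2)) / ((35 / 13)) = 138496109310546 / 1645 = 84192163714.62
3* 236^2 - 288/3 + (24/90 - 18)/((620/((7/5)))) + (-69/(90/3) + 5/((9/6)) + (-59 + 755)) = 167688.99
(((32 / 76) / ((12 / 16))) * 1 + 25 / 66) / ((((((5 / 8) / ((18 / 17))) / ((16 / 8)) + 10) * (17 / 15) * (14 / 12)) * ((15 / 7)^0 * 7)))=1018656 / 103239521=0.01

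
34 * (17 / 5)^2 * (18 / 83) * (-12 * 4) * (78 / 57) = -220731264 / 39425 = -5598.76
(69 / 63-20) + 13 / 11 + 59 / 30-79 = -218887 / 2310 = -94.76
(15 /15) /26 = 1 /26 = 0.04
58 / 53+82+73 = 8273 / 53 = 156.09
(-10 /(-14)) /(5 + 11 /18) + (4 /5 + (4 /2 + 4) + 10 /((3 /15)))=201238 /3535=56.93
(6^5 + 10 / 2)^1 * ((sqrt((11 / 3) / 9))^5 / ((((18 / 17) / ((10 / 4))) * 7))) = 80027585 * sqrt(33) / 1653372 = 278.05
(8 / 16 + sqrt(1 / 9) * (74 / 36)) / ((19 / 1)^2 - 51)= 16 / 4185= 0.00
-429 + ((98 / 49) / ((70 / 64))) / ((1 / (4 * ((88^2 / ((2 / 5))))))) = 988229 / 7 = 141175.57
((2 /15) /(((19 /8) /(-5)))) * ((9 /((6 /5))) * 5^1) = -200 /19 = -10.53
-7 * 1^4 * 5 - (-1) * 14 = -21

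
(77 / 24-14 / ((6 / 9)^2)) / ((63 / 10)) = -485 / 108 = -4.49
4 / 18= 2 / 9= 0.22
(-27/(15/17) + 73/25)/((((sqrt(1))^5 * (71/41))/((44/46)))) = -624184/40825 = -15.29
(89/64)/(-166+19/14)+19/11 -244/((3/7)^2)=-9688068877/7302240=-1326.73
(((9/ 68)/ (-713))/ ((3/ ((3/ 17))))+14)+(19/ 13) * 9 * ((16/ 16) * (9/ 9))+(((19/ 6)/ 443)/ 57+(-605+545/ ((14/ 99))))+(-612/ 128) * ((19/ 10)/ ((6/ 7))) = 156243711663069193/ 47847028844160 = 3265.48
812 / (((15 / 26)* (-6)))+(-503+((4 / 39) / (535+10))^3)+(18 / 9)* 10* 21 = -3049533674061161 / 9602478156375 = -317.58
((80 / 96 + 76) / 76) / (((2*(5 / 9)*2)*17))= 1383 / 51680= 0.03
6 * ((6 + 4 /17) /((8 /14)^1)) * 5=5565 /17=327.35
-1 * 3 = -3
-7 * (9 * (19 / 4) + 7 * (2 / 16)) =-2443 / 8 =-305.38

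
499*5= 2495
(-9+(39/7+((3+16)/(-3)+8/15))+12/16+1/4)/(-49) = 288/1715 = 0.17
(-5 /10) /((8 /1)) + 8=127 /16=7.94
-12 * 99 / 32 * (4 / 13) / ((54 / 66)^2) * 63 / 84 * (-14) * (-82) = -381997 / 26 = -14692.19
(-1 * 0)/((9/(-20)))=0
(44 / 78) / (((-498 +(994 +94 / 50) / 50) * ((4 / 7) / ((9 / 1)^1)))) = -48125 / 2589613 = -0.02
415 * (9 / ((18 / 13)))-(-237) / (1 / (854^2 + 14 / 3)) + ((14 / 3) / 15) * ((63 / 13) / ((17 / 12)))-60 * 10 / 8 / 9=172851688.23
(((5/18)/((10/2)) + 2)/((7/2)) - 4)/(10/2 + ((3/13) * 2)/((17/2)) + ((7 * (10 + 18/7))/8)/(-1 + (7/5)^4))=-654160/1710849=-0.38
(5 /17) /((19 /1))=5 /323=0.02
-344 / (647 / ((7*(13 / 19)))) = -31304 / 12293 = -2.55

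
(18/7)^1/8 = 9/28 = 0.32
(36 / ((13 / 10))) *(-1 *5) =-1800 / 13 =-138.46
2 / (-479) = -2 / 479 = -0.00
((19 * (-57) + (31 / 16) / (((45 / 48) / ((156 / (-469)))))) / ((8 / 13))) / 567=-33036211 / 10636920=-3.11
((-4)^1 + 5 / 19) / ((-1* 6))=71 / 114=0.62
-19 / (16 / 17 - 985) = 323 / 16729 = 0.02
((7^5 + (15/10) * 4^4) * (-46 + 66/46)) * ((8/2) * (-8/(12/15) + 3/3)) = 634347900/23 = 27580343.48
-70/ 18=-35/ 9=-3.89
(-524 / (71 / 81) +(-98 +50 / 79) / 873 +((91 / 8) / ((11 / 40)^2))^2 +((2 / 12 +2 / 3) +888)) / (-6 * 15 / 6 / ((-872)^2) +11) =416392669551443202208 / 199882165461497211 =2083.19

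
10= 10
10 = 10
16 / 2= 8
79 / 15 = 5.27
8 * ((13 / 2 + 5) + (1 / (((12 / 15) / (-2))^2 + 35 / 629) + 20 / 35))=3172916 / 23737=133.67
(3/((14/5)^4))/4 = 1875/153664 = 0.01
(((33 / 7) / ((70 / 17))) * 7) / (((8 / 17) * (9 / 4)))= 3179 / 420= 7.57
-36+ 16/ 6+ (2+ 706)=2024/ 3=674.67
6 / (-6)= -1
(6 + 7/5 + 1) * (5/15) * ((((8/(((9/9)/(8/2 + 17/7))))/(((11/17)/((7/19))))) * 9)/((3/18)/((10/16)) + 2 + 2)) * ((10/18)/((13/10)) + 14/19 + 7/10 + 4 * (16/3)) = 4011.98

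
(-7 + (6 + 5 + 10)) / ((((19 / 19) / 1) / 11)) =154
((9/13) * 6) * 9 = 486/13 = 37.38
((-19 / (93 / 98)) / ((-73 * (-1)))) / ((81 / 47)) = -0.16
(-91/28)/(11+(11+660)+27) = -13/2836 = -0.00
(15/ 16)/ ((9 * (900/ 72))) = 1/ 120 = 0.01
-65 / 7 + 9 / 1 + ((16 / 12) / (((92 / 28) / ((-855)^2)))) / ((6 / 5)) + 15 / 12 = 159201621 / 644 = 247207.49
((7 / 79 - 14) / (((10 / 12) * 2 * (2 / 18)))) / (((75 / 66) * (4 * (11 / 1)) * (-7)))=4239 / 19750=0.21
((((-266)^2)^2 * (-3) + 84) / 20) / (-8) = 3754808631 / 40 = 93870215.78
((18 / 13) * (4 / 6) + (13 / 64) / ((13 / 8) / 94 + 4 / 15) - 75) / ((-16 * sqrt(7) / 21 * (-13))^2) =-769785093 / 7205878784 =-0.11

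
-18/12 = -3/2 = -1.50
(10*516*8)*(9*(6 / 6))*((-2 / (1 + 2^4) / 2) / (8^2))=-341.47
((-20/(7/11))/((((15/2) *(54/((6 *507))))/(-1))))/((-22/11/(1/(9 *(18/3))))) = -3718/1701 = -2.19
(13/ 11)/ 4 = 13/ 44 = 0.30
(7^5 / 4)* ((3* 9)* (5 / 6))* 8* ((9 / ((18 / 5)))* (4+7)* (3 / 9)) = 13865775 / 2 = 6932887.50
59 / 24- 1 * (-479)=11555 / 24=481.46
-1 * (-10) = 10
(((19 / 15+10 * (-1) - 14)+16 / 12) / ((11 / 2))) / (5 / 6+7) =-1284 / 2585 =-0.50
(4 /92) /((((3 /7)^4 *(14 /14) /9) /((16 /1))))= 38416 /207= 185.58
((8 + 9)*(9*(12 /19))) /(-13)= -1836 /247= -7.43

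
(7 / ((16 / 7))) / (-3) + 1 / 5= -197 / 240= -0.82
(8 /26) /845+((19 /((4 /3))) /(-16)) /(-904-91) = 0.00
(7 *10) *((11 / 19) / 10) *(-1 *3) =-231 / 19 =-12.16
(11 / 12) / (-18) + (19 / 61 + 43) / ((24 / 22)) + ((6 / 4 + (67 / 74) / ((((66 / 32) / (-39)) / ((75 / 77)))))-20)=1848056971 / 412922664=4.48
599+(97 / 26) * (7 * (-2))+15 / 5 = 7147 / 13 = 549.77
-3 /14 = -0.21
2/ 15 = 0.13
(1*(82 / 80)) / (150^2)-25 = -22499959 / 900000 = -25.00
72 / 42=12 / 7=1.71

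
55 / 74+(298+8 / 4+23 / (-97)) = 2157033 / 7178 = 300.51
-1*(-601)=601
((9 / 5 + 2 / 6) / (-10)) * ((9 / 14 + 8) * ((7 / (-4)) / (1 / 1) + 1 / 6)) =4598 / 1575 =2.92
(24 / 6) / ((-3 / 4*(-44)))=4 / 33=0.12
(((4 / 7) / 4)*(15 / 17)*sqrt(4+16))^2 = 4500 / 14161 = 0.32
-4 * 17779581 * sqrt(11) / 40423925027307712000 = -17779581 * sqrt(11) / 10105981256826928000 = -0.00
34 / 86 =17 / 43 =0.40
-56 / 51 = -1.10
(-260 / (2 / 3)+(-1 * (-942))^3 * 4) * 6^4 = 4333288961952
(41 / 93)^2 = 1681 / 8649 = 0.19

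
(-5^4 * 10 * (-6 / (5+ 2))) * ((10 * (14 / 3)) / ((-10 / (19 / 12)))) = -39583.33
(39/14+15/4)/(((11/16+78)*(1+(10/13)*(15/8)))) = 38064/1119251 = 0.03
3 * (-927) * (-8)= 22248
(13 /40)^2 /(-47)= -169 /75200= -0.00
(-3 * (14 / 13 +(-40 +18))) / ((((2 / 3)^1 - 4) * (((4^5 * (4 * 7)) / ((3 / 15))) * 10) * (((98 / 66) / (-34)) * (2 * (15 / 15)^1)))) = 0.00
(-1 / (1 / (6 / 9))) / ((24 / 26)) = -13 / 18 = -0.72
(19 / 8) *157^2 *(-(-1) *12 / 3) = 468331 / 2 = 234165.50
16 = 16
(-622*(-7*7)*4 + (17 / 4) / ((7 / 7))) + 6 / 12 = 487667 / 4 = 121916.75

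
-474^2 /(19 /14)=-3145464 /19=-165550.74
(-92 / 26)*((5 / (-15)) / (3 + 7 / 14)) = 92 / 273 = 0.34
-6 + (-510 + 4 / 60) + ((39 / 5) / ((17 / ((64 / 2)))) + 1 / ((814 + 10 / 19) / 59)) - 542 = -4116778949 / 3946380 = -1043.18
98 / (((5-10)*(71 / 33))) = -3234 / 355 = -9.11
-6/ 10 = -3/ 5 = -0.60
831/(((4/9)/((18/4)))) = 67311/8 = 8413.88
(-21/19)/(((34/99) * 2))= -2079/1292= -1.61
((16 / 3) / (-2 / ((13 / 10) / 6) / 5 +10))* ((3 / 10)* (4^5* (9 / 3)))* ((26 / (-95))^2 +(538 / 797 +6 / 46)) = 23266055614464 / 43840877875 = 530.69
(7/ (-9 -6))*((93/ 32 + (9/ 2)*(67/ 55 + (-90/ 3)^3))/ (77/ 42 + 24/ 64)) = 1496776659/ 58300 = 25673.70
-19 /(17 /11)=-12.29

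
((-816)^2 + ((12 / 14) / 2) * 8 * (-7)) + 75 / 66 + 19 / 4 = 29296867 / 44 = 665837.89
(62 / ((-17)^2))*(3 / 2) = 93 / 289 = 0.32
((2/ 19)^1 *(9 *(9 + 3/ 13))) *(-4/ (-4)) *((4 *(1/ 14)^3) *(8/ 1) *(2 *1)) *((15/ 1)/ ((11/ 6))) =1555200/ 931931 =1.67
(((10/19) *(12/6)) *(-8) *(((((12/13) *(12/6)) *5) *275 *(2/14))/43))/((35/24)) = -25344000/520429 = -48.70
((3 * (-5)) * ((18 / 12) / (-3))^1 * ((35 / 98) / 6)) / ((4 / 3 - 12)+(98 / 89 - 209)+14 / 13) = -86775 / 42274568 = -0.00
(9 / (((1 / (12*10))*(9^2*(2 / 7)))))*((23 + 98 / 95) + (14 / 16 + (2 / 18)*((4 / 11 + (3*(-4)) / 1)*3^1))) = 3691639 / 3762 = 981.30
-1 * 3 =-3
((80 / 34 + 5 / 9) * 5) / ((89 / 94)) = 2350 / 153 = 15.36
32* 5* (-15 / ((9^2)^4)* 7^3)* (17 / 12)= -1166200 / 43046721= -0.03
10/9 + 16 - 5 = 109/9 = 12.11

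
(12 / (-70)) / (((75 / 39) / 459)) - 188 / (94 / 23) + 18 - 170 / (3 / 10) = -1668406 / 2625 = -635.58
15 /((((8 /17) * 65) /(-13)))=-51 /8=-6.38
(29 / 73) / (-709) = -29 / 51757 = -0.00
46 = 46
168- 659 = -491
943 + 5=948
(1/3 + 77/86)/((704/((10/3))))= 1585/272448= 0.01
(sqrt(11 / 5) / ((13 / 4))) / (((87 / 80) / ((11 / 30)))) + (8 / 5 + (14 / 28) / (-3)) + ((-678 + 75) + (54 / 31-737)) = -1243247 / 930 + 352 *sqrt(55) / 16965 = -1336.67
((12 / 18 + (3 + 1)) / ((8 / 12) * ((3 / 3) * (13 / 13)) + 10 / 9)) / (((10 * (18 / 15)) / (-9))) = -63 / 32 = -1.97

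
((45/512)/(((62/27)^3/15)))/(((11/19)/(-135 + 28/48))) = -135725602725/5369053184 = -25.28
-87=-87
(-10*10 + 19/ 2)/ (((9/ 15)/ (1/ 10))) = -181/ 12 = -15.08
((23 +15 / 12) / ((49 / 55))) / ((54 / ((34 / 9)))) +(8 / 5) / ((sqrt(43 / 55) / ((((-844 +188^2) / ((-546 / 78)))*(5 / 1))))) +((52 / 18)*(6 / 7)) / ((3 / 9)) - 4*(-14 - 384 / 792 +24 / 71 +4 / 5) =11665142647 / 185987340 - 276000*sqrt(2365) / 301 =-44529.40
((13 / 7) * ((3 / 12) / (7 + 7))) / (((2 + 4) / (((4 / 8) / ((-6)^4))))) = 13 / 6096384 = 0.00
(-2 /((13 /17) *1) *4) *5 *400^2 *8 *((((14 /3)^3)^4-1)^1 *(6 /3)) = -7591750902906368000000 /531441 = -14285218684494361.56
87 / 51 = 29 / 17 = 1.71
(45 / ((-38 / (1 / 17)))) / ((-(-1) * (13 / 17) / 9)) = -405 / 494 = -0.82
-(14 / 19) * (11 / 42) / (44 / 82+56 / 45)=-6765 / 62434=-0.11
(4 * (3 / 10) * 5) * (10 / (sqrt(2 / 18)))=180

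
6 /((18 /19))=6.33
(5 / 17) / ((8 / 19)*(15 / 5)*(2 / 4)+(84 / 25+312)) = 2375 / 2551632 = 0.00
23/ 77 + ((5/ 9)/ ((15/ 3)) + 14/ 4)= 5419/ 1386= 3.91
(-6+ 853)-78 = 769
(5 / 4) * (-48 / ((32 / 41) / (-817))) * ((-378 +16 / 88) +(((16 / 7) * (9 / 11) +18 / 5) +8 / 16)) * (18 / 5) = -258955961337 / 3080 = -84076610.82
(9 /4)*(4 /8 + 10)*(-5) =-945 /8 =-118.12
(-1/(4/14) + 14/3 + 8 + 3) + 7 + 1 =121/6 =20.17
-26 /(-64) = 13 /32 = 0.41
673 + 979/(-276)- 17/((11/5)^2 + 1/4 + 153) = 2920543921/4363284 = 669.35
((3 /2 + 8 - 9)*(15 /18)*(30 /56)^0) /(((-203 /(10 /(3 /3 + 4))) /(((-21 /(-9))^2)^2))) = -1715 /14094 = -0.12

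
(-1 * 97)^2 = 9409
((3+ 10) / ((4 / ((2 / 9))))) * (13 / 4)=169 / 72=2.35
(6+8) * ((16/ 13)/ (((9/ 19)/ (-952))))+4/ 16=-16206731/ 468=-34629.77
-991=-991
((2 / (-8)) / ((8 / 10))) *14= -4.38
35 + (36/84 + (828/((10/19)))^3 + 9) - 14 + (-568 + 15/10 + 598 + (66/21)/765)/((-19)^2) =376347034284129227/96657750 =3893604333.68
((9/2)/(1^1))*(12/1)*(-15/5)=-162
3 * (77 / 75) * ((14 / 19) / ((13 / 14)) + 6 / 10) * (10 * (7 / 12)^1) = 927619 / 37050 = 25.04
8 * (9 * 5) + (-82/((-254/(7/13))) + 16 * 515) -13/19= 269757390/31369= 8599.49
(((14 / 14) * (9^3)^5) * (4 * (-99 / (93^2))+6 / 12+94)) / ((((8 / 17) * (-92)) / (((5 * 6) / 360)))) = -211806864732369819951 / 5658368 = -37432500808072.19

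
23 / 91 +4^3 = 5847 / 91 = 64.25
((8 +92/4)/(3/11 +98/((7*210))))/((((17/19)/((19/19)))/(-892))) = -21672255/238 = -91059.89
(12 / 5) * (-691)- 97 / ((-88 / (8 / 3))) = -273151 / 165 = -1655.46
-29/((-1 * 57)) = 29/57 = 0.51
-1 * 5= -5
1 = 1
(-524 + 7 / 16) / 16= -8377 / 256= -32.72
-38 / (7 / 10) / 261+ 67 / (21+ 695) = -149671 / 1308132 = -0.11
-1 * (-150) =150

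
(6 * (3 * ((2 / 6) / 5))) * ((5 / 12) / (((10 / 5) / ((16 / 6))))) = 2 / 3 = 0.67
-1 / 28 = -0.04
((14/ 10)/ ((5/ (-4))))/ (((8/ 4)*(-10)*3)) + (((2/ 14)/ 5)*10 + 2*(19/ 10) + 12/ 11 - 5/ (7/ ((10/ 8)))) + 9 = 1536431/ 115500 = 13.30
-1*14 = -14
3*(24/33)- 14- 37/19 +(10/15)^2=-25057/1881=-13.32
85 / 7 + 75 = 610 / 7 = 87.14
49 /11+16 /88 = 4.64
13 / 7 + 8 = 69 / 7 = 9.86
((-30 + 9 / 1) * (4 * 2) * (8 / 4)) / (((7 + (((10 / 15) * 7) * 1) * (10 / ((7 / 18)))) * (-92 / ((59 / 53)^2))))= 292404 / 8205089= 0.04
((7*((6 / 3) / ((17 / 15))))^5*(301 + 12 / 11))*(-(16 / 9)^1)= -2412705355200000 / 15618427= -154478127.36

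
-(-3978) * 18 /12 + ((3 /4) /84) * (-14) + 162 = 49031 /8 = 6128.88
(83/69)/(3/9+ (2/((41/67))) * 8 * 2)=3403/148879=0.02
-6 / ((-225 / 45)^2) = -6 / 25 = -0.24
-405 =-405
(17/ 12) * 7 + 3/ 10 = 613/ 60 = 10.22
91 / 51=1.78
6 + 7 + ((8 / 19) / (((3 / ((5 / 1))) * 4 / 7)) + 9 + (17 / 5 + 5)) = 9014 / 285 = 31.63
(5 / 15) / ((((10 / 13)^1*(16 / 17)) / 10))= 221 / 48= 4.60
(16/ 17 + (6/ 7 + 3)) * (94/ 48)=26837/ 2856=9.40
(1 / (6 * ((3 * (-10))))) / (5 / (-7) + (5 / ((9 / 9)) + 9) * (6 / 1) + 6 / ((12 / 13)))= -7 / 113130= -0.00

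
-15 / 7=-2.14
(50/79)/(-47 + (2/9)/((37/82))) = -16650/1223473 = -0.01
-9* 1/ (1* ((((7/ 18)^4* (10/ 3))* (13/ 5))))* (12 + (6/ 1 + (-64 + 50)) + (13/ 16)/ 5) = -58989951/ 312130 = -188.99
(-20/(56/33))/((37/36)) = -2970/259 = -11.47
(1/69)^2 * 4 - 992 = -4722908/4761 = -992.00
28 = 28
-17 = -17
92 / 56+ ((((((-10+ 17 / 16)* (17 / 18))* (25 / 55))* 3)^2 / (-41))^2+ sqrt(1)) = 13077654753991 / 999426097152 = 13.09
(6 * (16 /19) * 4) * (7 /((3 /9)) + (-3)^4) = 39168 /19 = 2061.47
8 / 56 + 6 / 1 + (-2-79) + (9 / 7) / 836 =-438055 / 5852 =-74.86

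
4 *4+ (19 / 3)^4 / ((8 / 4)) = 132913 / 162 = 820.45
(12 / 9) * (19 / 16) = 19 / 12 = 1.58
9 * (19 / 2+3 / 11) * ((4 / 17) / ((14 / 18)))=34830 / 1309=26.61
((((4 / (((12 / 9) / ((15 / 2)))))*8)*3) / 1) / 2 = 270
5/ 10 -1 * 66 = -131/ 2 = -65.50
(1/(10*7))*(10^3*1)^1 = 100/7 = 14.29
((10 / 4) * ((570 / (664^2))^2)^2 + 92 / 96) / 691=13579772582841668079167 / 9791606457052392572583936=0.00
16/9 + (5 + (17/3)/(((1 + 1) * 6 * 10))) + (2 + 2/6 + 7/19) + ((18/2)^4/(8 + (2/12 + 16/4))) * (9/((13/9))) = 7290726109/2163720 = 3369.53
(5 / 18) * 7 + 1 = 53 / 18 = 2.94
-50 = -50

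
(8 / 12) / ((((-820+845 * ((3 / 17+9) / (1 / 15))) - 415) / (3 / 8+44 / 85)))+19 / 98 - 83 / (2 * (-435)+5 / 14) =0.29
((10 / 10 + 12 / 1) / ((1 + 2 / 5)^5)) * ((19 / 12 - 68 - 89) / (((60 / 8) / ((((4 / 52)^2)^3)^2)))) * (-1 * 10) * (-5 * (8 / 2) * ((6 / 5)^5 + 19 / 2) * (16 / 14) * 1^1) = -11179108400 / 1897612903782531117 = -0.00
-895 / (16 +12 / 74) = -33115 / 598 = -55.38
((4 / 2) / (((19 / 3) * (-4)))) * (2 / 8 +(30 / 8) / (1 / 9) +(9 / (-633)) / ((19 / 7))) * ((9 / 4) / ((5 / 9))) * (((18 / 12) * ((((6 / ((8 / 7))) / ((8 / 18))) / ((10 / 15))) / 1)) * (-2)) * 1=11266490151 / 19499776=577.78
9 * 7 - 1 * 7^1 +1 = 57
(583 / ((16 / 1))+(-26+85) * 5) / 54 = 5303 / 864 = 6.14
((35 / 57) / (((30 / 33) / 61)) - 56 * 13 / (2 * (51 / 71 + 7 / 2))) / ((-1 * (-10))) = -3078929 / 682860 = -4.51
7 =7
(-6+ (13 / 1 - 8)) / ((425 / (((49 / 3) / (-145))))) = 49 / 184875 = 0.00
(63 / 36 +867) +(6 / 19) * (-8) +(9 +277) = 87569 / 76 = 1152.22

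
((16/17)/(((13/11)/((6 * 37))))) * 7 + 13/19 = 5199449/4199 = 1238.26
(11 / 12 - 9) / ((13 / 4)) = -2.49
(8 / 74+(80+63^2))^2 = 22445133489 / 1369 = 16395276.47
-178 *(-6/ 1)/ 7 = 1068/ 7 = 152.57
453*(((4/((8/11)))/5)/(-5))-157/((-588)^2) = -861425101/8643600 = -99.66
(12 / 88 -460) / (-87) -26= -39647 / 1914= -20.71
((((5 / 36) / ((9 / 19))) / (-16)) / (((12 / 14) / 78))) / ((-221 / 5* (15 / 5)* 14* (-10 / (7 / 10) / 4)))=-133 / 528768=-0.00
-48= -48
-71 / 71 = -1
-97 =-97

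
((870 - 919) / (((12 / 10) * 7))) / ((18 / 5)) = -175 / 108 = -1.62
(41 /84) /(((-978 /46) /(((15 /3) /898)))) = -4715 /36886248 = -0.00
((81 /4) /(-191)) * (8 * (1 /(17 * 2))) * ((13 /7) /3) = -351 /22729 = -0.02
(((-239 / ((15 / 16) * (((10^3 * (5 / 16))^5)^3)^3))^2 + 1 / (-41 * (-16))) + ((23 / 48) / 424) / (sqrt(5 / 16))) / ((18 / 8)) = 95804096400183391197976208615564449085548426521990336020813627066544198646774923066413329883865530293832044016386999321076878088159070059285819350189439683944821601327366822856255830799476879048074122261700915335370943522116368943892826604072138600219969 / 141406846286670685408212883916573126850269477546457735966720913550219237202639786446026074908585522713696096968187210997909472058122787407505869360879612973502556683559193430535833606260027873474957404458270551035007495110917830061225686222314834594726562500 + 23 * sqrt(5) / 57240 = 0.00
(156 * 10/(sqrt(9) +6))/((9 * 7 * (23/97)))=11.60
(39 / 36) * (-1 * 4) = -13 / 3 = -4.33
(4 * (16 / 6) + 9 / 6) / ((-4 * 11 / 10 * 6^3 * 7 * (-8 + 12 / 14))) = 73 / 285120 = 0.00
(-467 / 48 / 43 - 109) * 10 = -1092.26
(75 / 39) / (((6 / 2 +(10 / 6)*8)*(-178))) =-75 / 113386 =-0.00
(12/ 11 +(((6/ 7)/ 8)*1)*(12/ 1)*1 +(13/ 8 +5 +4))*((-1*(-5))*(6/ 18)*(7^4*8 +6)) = 384712315/ 924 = 416355.32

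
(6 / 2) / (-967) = -3 / 967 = -0.00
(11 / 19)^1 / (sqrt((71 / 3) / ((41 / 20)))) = 11 * sqrt(43665) / 13490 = 0.17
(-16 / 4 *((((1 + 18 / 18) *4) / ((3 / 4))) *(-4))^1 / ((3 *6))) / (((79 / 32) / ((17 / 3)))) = 139264 / 6399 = 21.76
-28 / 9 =-3.11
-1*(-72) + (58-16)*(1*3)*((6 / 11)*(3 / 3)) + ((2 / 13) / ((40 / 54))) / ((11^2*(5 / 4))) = 5534154 / 39325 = 140.73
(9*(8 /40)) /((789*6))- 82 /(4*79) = -26918 /103885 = -0.26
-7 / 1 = -7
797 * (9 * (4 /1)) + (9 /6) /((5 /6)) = 28693.80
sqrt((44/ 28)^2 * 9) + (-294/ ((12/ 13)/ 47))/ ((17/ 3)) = -627597/ 238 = -2636.96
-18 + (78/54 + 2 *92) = 1507/9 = 167.44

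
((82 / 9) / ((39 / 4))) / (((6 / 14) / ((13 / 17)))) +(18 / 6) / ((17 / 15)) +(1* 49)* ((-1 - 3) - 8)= -803735 / 1377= -583.69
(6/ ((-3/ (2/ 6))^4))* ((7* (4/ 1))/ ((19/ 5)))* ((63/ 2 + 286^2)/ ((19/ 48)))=366587200/ 263169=1392.97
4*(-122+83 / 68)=-8213 / 17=-483.12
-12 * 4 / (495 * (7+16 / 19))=-304 / 24585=-0.01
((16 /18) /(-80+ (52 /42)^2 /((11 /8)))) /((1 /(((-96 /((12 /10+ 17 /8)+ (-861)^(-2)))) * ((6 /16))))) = 287691853680 /2358114146161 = 0.12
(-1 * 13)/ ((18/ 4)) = -26/ 9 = -2.89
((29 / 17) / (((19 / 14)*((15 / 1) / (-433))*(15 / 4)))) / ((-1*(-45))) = -703192 / 3270375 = -0.22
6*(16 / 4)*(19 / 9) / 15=152 / 45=3.38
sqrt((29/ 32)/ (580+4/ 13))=0.04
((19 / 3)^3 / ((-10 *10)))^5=-105.80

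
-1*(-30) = 30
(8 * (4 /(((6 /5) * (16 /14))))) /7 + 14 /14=13 /3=4.33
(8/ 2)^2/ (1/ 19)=304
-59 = -59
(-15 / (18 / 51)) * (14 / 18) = -595 / 18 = -33.06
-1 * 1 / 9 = -1 / 9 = -0.11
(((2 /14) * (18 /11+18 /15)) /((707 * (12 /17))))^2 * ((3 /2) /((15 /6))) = 146523 /370450590125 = 0.00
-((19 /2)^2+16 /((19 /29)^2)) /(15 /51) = -626093 /1444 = -433.58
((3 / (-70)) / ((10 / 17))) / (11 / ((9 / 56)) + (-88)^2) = -27 / 2895200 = -0.00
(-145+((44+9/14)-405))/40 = -1415/112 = -12.63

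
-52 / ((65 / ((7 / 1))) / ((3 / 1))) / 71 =-84 / 355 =-0.24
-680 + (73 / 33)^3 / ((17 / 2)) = -414653686 / 610929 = -678.73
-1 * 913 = -913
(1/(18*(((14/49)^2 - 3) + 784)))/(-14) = -0.00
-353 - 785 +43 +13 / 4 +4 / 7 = -30553 / 28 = -1091.18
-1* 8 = -8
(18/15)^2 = 36/25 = 1.44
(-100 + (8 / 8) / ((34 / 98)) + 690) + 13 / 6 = 60695 / 102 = 595.05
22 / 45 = 0.49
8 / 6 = 4 / 3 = 1.33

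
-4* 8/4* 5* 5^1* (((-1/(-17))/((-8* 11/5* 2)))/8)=125/2992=0.04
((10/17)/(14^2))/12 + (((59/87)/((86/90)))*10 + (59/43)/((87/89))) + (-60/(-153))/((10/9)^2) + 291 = 37372420159/124650120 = 299.82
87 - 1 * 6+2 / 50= 2026 / 25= 81.04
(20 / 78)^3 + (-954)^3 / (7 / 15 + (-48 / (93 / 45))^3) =23015233819361609840 / 332098101473697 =69302.52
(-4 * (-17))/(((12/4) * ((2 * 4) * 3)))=17/18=0.94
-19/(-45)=19/45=0.42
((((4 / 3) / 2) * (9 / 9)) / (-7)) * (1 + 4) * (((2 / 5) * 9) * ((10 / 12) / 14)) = -0.10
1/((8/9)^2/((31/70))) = 2511/4480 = 0.56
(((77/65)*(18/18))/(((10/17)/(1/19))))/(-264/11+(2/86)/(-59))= -0.00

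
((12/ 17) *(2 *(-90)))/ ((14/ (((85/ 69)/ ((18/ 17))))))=-1700/ 161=-10.56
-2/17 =-0.12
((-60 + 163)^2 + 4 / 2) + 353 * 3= 11670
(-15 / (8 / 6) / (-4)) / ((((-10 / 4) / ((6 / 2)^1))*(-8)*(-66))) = -9 / 1408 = -0.01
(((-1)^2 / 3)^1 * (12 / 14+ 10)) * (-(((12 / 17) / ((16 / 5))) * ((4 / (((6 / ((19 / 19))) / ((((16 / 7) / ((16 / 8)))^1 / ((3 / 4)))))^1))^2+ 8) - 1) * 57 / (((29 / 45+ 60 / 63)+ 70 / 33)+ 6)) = -1772574980 / 84148827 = -21.06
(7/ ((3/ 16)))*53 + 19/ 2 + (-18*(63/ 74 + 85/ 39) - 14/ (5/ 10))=5499595/ 2886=1905.61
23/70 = 0.33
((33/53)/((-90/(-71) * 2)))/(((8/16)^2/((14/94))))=5467/37365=0.15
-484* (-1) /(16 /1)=121 /4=30.25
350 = 350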